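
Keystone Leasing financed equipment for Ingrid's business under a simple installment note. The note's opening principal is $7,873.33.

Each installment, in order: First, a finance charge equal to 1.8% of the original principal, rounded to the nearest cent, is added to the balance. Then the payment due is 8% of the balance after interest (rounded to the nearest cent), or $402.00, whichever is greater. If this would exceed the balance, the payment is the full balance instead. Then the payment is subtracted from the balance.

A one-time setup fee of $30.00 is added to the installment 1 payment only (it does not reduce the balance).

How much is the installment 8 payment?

$420.36

Installment 1: opening $7,873.33; interest $141.72 → $8,015.05; payment $641.20 (+ $30.00 fee); balance $7,373.85
Installment 2: opening $7,373.85; interest $141.72 → $7,515.57; payment $601.25; balance $6,914.32
Installment 3: opening $6,914.32; interest $141.72 → $7,056.04; payment $564.48; balance $6,491.56
Installment 4: opening $6,491.56; interest $141.72 → $6,633.28; payment $530.66; balance $6,102.62
Installment 5: opening $6,102.62; interest $141.72 → $6,244.34; payment $499.55; balance $5,744.79
Installment 6: opening $5,744.79; interest $141.72 → $5,886.51; payment $470.92; balance $5,415.59
Installment 7: opening $5,415.59; interest $141.72 → $5,557.31; payment $444.58; balance $5,112.73
Installment 8: opening $5,112.73; interest $141.72 → $5,254.45; payment $420.36; balance $4,834.09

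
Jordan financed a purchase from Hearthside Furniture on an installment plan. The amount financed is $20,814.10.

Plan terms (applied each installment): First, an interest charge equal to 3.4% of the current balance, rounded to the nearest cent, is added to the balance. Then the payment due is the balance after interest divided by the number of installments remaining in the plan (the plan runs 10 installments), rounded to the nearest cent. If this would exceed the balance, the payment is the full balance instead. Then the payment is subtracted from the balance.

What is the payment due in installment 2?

Installment 1: $20,814.10 +$707.68 interest = $21,521.78; pay $2,152.18 → $19,369.60
Installment 2: $19,369.60 +$658.57 interest = $20,028.17; pay $2,225.35 → $17,802.82

$2,225.35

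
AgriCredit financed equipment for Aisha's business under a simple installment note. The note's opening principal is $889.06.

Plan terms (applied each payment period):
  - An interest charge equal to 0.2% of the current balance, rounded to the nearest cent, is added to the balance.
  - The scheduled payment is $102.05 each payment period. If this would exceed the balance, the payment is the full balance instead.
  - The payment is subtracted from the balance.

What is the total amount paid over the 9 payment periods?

# | Opening | Interest | Payment | End bal
1 | $889.06 | $1.78 | $102.05 | $788.79
2 | $788.79 | $1.58 | $102.05 | $688.32
3 | $688.32 | $1.38 | $102.05 | $587.65
4 | $587.65 | $1.18 | $102.05 | $486.78
5 | $486.78 | $0.97 | $102.05 | $385.70
6 | $385.70 | $0.77 | $102.05 | $284.42
7 | $284.42 | $0.57 | $102.05 | $182.94
8 | $182.94 | $0.37 | $102.05 | $81.26
9 | $81.26 | $0.16 | $81.42 | $0.00
Total paid: $897.82

$897.82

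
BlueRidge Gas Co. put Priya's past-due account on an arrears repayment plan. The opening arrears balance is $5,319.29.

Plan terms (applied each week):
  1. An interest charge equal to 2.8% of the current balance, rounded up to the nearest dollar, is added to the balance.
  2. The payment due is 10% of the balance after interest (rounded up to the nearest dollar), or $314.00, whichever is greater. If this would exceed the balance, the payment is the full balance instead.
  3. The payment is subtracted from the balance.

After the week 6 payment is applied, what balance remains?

Week 1: opening $5,319.29; interest $149.00 → $5,468.29; payment $547.00; balance $4,921.29
Week 2: opening $4,921.29; interest $138.00 → $5,059.29; payment $506.00; balance $4,553.29
Week 3: opening $4,553.29; interest $128.00 → $4,681.29; payment $469.00; balance $4,212.29
Week 4: opening $4,212.29; interest $118.00 → $4,330.29; payment $434.00; balance $3,896.29
Week 5: opening $3,896.29; interest $110.00 → $4,006.29; payment $401.00; balance $3,605.29
Week 6: opening $3,605.29; interest $101.00 → $3,706.29; payment $371.00; balance $3,335.29

$3,335.29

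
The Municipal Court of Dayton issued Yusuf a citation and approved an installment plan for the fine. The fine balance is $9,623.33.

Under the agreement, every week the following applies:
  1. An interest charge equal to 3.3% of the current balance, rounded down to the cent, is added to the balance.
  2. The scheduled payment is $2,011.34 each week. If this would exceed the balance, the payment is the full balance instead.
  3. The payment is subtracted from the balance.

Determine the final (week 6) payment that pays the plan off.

$595.78

Week 1: opening $9,623.33; interest $317.56 → $9,940.89; payment $2,011.34; balance $7,929.55
Week 2: opening $7,929.55; interest $261.67 → $8,191.22; payment $2,011.34; balance $6,179.88
Week 3: opening $6,179.88; interest $203.93 → $6,383.81; payment $2,011.34; balance $4,372.47
Week 4: opening $4,372.47; interest $144.29 → $4,516.76; payment $2,011.34; balance $2,505.42
Week 5: opening $2,505.42; interest $82.67 → $2,588.09; payment $2,011.34; balance $576.75
Week 6: opening $576.75; interest $19.03 → $595.78; payment $595.78; balance $0.00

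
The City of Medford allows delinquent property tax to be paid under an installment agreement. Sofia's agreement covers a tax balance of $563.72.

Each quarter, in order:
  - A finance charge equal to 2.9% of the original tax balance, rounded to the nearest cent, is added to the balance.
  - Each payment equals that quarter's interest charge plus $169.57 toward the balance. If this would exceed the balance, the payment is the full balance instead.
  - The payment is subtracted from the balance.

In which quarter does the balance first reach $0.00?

4

Quarter 1: opening $563.72; interest $16.35 → $580.07; payment $185.92; balance $394.15
Quarter 2: opening $394.15; interest $16.35 → $410.50; payment $185.92; balance $224.58
Quarter 3: opening $224.58; interest $16.35 → $240.93; payment $185.92; balance $55.01
Quarter 4: opening $55.01; interest $16.35 → $71.36; payment $71.36; balance $0.00
Balance reaches $0.00 in quarter 4.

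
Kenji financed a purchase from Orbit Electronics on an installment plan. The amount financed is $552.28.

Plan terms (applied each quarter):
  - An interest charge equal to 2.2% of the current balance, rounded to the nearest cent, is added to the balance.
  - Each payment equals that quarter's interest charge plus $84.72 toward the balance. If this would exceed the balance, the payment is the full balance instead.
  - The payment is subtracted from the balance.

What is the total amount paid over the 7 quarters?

$598.19

Quarter 1: opening $552.28; interest $12.15 → $564.43; payment $96.87; balance $467.56
Quarter 2: opening $467.56; interest $10.29 → $477.85; payment $95.01; balance $382.84
Quarter 3: opening $382.84; interest $8.42 → $391.26; payment $93.14; balance $298.12
Quarter 4: opening $298.12; interest $6.56 → $304.68; payment $91.28; balance $213.40
Quarter 5: opening $213.40; interest $4.69 → $218.09; payment $89.41; balance $128.68
Quarter 6: opening $128.68; interest $2.83 → $131.51; payment $87.55; balance $43.96
Quarter 7: opening $43.96; interest $0.97 → $44.93; payment $44.93; balance $0.00
Total paid: $598.19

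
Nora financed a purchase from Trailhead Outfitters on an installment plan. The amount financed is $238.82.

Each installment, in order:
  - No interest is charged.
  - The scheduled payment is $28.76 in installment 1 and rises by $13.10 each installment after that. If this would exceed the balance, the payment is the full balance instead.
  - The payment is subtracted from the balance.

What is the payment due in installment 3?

Installment 1: $238.82 − $28.76 → $210.06
Installment 2: $210.06 − $41.86 → $168.20
Installment 3: $168.20 − $54.96 → $113.24

$54.96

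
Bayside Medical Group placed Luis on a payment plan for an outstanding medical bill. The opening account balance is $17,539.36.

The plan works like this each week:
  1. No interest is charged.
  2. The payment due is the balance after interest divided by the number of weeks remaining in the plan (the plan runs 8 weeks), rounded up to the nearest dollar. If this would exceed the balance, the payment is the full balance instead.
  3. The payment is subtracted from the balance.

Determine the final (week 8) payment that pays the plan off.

Week 1: $17,539.36 − $2,193.00 → $15,346.36
Week 2: $15,346.36 − $2,193.00 → $13,153.36
Week 3: $13,153.36 − $2,193.00 → $10,960.36
Week 4: $10,960.36 − $2,193.00 → $8,767.36
Week 5: $8,767.36 − $2,192.00 → $6,575.36
Week 6: $6,575.36 − $2,192.00 → $4,383.36
Week 7: $4,383.36 − $2,192.00 → $2,191.36
Week 8: $2,191.36 − $2,191.36 → $0.00

$2,191.36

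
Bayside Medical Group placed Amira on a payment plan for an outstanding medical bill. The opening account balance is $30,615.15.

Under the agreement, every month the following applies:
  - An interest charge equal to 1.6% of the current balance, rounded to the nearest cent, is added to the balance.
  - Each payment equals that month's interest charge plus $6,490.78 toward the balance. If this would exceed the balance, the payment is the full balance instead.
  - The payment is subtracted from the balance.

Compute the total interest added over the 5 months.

$1,410.68

Month 1: $30,615.15 +$489.84 interest = $31,104.99; pay $6,980.62 → $24,124.37
Month 2: $24,124.37 +$385.99 interest = $24,510.36; pay $6,876.77 → $17,633.59
Month 3: $17,633.59 +$282.14 interest = $17,915.73; pay $6,772.92 → $11,142.81
Month 4: $11,142.81 +$178.28 interest = $11,321.09; pay $6,669.06 → $4,652.03
Month 5: $4,652.03 +$74.43 interest = $4,726.46; pay $4,726.46 → $0.00
Total interest: $489.84 + $385.99 + $282.14 + $178.28 + $74.43 = $1,410.68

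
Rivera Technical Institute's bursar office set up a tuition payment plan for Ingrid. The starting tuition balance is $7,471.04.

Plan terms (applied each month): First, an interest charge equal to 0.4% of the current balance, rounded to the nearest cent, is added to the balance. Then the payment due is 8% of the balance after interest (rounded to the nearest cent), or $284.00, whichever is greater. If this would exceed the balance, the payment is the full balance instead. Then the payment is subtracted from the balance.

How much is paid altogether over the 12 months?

# | Opening | Interest | Payment | End bal
1 | $7,471.04 | $29.88 | $600.07 | $6,900.85
2 | $6,900.85 | $27.60 | $554.28 | $6,374.17
3 | $6,374.17 | $25.50 | $511.97 | $5,887.70
4 | $5,887.70 | $23.55 | $472.90 | $5,438.35
5 | $5,438.35 | $21.75 | $436.81 | $5,023.29
6 | $5,023.29 | $20.09 | $403.47 | $4,639.91
7 | $4,639.91 | $18.56 | $372.68 | $4,285.79
8 | $4,285.79 | $17.14 | $344.23 | $3,958.70
9 | $3,958.70 | $15.83 | $317.96 | $3,656.57
10 | $3,656.57 | $14.63 | $293.70 | $3,377.50
11 | $3,377.50 | $13.51 | $284.00 | $3,107.01
12 | $3,107.01 | $12.43 | $284.00 | $2,835.44
Total paid: $4,876.07

$4,876.07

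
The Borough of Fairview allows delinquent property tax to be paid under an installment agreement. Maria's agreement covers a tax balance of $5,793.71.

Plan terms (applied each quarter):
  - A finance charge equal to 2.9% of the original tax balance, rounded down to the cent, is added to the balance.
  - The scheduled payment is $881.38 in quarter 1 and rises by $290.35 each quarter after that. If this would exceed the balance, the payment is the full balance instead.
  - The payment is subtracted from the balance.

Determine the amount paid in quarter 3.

Quarter 1: $5,793.71 +$168.01 interest = $5,961.72; pay $881.38 → $5,080.34
Quarter 2: $5,080.34 +$168.01 interest = $5,248.35; pay $1,171.73 → $4,076.62
Quarter 3: $4,076.62 +$168.01 interest = $4,244.63; pay $1,462.08 → $2,782.55

$1,462.08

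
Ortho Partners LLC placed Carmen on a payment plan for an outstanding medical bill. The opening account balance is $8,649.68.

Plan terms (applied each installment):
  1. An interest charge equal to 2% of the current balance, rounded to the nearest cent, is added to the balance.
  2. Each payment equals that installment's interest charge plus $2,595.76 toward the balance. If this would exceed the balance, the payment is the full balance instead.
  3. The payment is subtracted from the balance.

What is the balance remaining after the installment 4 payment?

$0.00

Installment 1: opening $8,649.68; interest $172.99 → $8,822.67; payment $2,768.75; balance $6,053.92
Installment 2: opening $6,053.92; interest $121.08 → $6,175.00; payment $2,716.84; balance $3,458.16
Installment 3: opening $3,458.16; interest $69.16 → $3,527.32; payment $2,664.92; balance $862.40
Installment 4: opening $862.40; interest $17.25 → $879.65; payment $879.65; balance $0.00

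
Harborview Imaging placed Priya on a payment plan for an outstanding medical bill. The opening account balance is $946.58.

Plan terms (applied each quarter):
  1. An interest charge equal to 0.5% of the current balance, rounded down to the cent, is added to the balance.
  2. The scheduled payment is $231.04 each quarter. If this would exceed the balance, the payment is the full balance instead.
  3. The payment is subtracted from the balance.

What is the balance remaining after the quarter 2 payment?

Quarter 1: $946.58 +$4.73 interest = $951.31; pay $231.04 → $720.27
Quarter 2: $720.27 +$3.60 interest = $723.87; pay $231.04 → $492.83

$492.83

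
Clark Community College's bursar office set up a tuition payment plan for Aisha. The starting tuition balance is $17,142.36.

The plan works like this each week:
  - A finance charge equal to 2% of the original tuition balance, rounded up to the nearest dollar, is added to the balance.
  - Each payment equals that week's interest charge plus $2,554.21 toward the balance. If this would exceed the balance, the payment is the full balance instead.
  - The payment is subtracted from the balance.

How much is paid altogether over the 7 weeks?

$19,543.36

Week 1: $17,142.36 +$343.00 interest = $17,485.36; pay $2,897.21 → $14,588.15
Week 2: $14,588.15 +$343.00 interest = $14,931.15; pay $2,897.21 → $12,033.94
Week 3: $12,033.94 +$343.00 interest = $12,376.94; pay $2,897.21 → $9,479.73
Week 4: $9,479.73 +$343.00 interest = $9,822.73; pay $2,897.21 → $6,925.52
Week 5: $6,925.52 +$343.00 interest = $7,268.52; pay $2,897.21 → $4,371.31
Week 6: $4,371.31 +$343.00 interest = $4,714.31; pay $2,897.21 → $1,817.10
Week 7: $1,817.10 +$343.00 interest = $2,160.10; pay $2,160.10 → $0.00
Total paid: $19,543.36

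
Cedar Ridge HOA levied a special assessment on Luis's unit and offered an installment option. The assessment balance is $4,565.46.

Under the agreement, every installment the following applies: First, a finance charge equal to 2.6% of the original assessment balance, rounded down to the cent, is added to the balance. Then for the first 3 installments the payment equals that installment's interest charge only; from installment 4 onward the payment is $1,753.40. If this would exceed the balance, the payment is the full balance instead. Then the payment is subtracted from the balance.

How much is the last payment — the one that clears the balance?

$1,414.76

Installment 1: opening $4,565.46; interest $118.70 → $4,684.16; payment $118.70; balance $4,565.46
Installment 2: opening $4,565.46; interest $118.70 → $4,684.16; payment $118.70; balance $4,565.46
Installment 3: opening $4,565.46; interest $118.70 → $4,684.16; payment $118.70; balance $4,565.46
Installment 4: opening $4,565.46; interest $118.70 → $4,684.16; payment $1,753.40; balance $2,930.76
Installment 5: opening $2,930.76; interest $118.70 → $3,049.46; payment $1,753.40; balance $1,296.06
Installment 6: opening $1,296.06; interest $118.70 → $1,414.76; payment $1,414.76; balance $0.00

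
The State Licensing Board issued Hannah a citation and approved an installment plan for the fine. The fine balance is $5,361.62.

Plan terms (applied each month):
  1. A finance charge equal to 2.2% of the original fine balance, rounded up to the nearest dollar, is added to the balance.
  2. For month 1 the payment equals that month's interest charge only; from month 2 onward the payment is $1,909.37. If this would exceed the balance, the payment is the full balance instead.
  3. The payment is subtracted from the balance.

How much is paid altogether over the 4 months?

$5,833.62

Month 1: opening $5,361.62; interest $118.00 → $5,479.62; payment $118.00; balance $5,361.62
Month 2: opening $5,361.62; interest $118.00 → $5,479.62; payment $1,909.37; balance $3,570.25
Month 3: opening $3,570.25; interest $118.00 → $3,688.25; payment $1,909.37; balance $1,778.88
Month 4: opening $1,778.88; interest $118.00 → $1,896.88; payment $1,896.88; balance $0.00
Total paid: $5,833.62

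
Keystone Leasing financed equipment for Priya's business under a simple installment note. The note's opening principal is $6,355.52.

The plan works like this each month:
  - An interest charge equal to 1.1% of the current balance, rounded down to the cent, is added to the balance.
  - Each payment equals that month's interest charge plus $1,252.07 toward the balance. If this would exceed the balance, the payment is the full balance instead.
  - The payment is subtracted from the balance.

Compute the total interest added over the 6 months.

$212.84

Month 1: $6,355.52 +$69.91 interest = $6,425.43; pay $1,321.98 → $5,103.45
Month 2: $5,103.45 +$56.13 interest = $5,159.58; pay $1,308.20 → $3,851.38
Month 3: $3,851.38 +$42.36 interest = $3,893.74; pay $1,294.43 → $2,599.31
Month 4: $2,599.31 +$28.59 interest = $2,627.90; pay $1,280.66 → $1,347.24
Month 5: $1,347.24 +$14.81 interest = $1,362.05; pay $1,266.88 → $95.17
Month 6: $95.17 +$1.04 interest = $96.21; pay $96.21 → $0.00
Total interest: $69.91 + $56.13 + $42.36 + $28.59 + $14.81 + $1.04 = $212.84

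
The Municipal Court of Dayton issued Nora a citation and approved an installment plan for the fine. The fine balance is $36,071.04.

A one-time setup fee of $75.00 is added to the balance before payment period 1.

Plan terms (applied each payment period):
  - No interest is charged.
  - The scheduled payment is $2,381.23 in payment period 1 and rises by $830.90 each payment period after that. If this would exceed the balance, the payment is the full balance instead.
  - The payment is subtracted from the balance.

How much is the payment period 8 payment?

Payment period 1: opening $36,146.04; payment $2,381.23; balance $33,764.81
Payment period 2: opening $33,764.81; payment $3,212.13; balance $30,552.68
Payment period 3: opening $30,552.68; payment $4,043.03; balance $26,509.65
Payment period 4: opening $26,509.65; payment $4,873.93; balance $21,635.72
Payment period 5: opening $21,635.72; payment $5,704.83; balance $15,930.89
Payment period 6: opening $15,930.89; payment $6,535.73; balance $9,395.16
Payment period 7: opening $9,395.16; payment $7,366.63; balance $2,028.53
Payment period 8: opening $2,028.53; payment $2,028.53; balance $0.00

$2,028.53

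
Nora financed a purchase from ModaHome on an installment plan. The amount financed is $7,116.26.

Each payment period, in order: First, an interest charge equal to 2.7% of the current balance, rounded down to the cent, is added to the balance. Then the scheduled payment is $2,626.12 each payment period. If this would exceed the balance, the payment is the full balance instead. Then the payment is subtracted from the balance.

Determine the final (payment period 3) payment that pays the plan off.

# | Opening | Interest | Payment | End bal
1 | $7,116.26 | $192.13 | $2,626.12 | $4,682.27
2 | $4,682.27 | $126.42 | $2,626.12 | $2,182.57
3 | $2,182.57 | $58.92 | $2,241.49 | $0.00

$2,241.49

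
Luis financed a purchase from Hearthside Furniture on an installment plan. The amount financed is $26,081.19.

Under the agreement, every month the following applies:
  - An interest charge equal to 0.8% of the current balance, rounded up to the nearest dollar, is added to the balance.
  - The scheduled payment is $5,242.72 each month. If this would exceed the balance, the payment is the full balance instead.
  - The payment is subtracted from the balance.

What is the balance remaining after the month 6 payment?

Month 1: $26,081.19 +$209.00 interest = $26,290.19; pay $5,242.72 → $21,047.47
Month 2: $21,047.47 +$169.00 interest = $21,216.47; pay $5,242.72 → $15,973.75
Month 3: $15,973.75 +$128.00 interest = $16,101.75; pay $5,242.72 → $10,859.03
Month 4: $10,859.03 +$87.00 interest = $10,946.03; pay $5,242.72 → $5,703.31
Month 5: $5,703.31 +$46.00 interest = $5,749.31; pay $5,242.72 → $506.59
Month 6: $506.59 +$5.00 interest = $511.59; pay $511.59 → $0.00

$0.00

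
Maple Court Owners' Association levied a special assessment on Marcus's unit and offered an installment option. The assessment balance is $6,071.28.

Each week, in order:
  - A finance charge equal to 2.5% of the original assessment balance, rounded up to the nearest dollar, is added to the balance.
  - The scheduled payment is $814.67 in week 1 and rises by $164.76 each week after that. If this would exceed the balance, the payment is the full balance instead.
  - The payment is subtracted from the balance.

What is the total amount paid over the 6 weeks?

$6,983.28

Week 1: $6,071.28 +$152.00 interest = $6,223.28; pay $814.67 → $5,408.61
Week 2: $5,408.61 +$152.00 interest = $5,560.61; pay $979.43 → $4,581.18
Week 3: $4,581.18 +$152.00 interest = $4,733.18; pay $1,144.19 → $3,588.99
Week 4: $3,588.99 +$152.00 interest = $3,740.99; pay $1,308.95 → $2,432.04
Week 5: $2,432.04 +$152.00 interest = $2,584.04; pay $1,473.71 → $1,110.33
Week 6: $1,110.33 +$152.00 interest = $1,262.33; pay $1,262.33 → $0.00
Total paid: $6,983.28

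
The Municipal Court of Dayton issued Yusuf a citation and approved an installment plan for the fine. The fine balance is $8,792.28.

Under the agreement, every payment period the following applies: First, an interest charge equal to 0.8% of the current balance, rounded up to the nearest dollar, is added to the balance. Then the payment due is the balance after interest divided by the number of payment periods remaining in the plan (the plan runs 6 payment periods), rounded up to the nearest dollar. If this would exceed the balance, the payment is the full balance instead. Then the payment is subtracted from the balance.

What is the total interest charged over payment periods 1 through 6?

Payment period 1: opening $8,792.28; interest $71.00 → $8,863.28; payment $1,478.00; balance $7,385.28
Payment period 2: opening $7,385.28; interest $60.00 → $7,445.28; payment $1,490.00; balance $5,955.28
Payment period 3: opening $5,955.28; interest $48.00 → $6,003.28; payment $1,501.00; balance $4,502.28
Payment period 4: opening $4,502.28; interest $37.00 → $4,539.28; payment $1,514.00; balance $3,025.28
Payment period 5: opening $3,025.28; interest $25.00 → $3,050.28; payment $1,526.00; balance $1,524.28
Payment period 6: opening $1,524.28; interest $13.00 → $1,537.28; payment $1,537.28; balance $0.00
Total interest: $71.00 + $60.00 + $48.00 + $37.00 + $25.00 + $13.00 = $254.00

$254.00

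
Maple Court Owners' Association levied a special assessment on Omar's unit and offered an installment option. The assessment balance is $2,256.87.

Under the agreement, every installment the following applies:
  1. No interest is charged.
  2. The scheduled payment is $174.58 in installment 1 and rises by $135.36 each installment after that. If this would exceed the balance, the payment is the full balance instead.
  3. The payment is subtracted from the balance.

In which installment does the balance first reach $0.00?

6

Installment 1: opening $2,256.87; payment $174.58; balance $2,082.29
Installment 2: opening $2,082.29; payment $309.94; balance $1,772.35
Installment 3: opening $1,772.35; payment $445.30; balance $1,327.05
Installment 4: opening $1,327.05; payment $580.66; balance $746.39
Installment 5: opening $746.39; payment $716.02; balance $30.37
Installment 6: opening $30.37; payment $30.37; balance $0.00
Balance reaches $0.00 in installment 6.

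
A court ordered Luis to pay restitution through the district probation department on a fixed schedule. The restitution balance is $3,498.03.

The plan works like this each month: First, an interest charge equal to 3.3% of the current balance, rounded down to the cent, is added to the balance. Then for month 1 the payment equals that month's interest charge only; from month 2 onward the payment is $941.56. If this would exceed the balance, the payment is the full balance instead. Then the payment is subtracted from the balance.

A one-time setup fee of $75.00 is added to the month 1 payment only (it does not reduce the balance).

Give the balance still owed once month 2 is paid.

Month 1: $3,498.03 +$115.43 interest = $3,613.46; pay $115.43 (+ $75.00 fee) → $3,498.03
Month 2: $3,498.03 +$115.43 interest = $3,613.46; pay $941.56 → $2,671.90

$2,671.90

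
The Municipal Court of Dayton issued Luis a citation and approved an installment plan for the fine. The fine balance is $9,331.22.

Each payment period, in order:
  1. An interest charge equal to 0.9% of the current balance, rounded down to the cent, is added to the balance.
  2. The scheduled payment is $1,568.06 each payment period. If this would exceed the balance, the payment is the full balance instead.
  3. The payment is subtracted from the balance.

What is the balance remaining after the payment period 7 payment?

Payment period 1: opening $9,331.22; interest $83.98 → $9,415.20; payment $1,568.06; balance $7,847.14
Payment period 2: opening $7,847.14; interest $70.62 → $7,917.76; payment $1,568.06; balance $6,349.70
Payment period 3: opening $6,349.70; interest $57.14 → $6,406.84; payment $1,568.06; balance $4,838.78
Payment period 4: opening $4,838.78; interest $43.54 → $4,882.32; payment $1,568.06; balance $3,314.26
Payment period 5: opening $3,314.26; interest $29.82 → $3,344.08; payment $1,568.06; balance $1,776.02
Payment period 6: opening $1,776.02; interest $15.98 → $1,792.00; payment $1,568.06; balance $223.94
Payment period 7: opening $223.94; interest $2.01 → $225.95; payment $225.95; balance $0.00

$0.00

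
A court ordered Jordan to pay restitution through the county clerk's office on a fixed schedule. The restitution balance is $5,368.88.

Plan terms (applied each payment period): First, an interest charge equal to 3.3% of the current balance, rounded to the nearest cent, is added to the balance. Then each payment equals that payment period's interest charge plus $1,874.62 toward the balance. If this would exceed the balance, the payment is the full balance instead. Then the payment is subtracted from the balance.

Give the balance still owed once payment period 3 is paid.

$0.00

Payment period 1: opening $5,368.88; interest $177.17 → $5,546.05; payment $2,051.79; balance $3,494.26
Payment period 2: opening $3,494.26; interest $115.31 → $3,609.57; payment $1,989.93; balance $1,619.64
Payment period 3: opening $1,619.64; interest $53.45 → $1,673.09; payment $1,673.09; balance $0.00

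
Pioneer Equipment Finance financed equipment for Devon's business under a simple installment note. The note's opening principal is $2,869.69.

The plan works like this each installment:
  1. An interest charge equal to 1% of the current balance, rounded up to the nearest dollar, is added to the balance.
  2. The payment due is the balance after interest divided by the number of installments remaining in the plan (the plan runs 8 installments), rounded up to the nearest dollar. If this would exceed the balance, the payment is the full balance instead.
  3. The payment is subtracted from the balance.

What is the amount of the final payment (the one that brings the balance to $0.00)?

$388.69

Installment 1: opening $2,869.69; interest $29.00 → $2,898.69; payment $363.00; balance $2,535.69
Installment 2: opening $2,535.69; interest $26.00 → $2,561.69; payment $366.00; balance $2,195.69
Installment 3: opening $2,195.69; interest $22.00 → $2,217.69; payment $370.00; balance $1,847.69
Installment 4: opening $1,847.69; interest $19.00 → $1,866.69; payment $374.00; balance $1,492.69
Installment 5: opening $1,492.69; interest $15.00 → $1,507.69; payment $377.00; balance $1,130.69
Installment 6: opening $1,130.69; interest $12.00 → $1,142.69; payment $381.00; balance $761.69
Installment 7: opening $761.69; interest $8.00 → $769.69; payment $385.00; balance $384.69
Installment 8: opening $384.69; interest $4.00 → $388.69; payment $388.69; balance $0.00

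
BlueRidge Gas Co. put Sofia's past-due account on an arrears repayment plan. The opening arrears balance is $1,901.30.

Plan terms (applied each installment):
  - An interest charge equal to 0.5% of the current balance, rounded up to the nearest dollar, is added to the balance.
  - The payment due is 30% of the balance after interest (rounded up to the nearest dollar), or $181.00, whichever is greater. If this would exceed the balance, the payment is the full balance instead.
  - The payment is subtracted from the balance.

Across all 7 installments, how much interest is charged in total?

$32.00

Installment 1: opening $1,901.30; interest $10.00 → $1,911.30; payment $574.00; balance $1,337.30
Installment 2: opening $1,337.30; interest $7.00 → $1,344.30; payment $404.00; balance $940.30
Installment 3: opening $940.30; interest $5.00 → $945.30; payment $284.00; balance $661.30
Installment 4: opening $661.30; interest $4.00 → $665.30; payment $200.00; balance $465.30
Installment 5: opening $465.30; interest $3.00 → $468.30; payment $181.00; balance $287.30
Installment 6: opening $287.30; interest $2.00 → $289.30; payment $181.00; balance $108.30
Installment 7: opening $108.30; interest $1.00 → $109.30; payment $109.30; balance $0.00
Total interest: $10.00 + $7.00 + $5.00 + $4.00 + $3.00 + $2.00 + $1.00 = $32.00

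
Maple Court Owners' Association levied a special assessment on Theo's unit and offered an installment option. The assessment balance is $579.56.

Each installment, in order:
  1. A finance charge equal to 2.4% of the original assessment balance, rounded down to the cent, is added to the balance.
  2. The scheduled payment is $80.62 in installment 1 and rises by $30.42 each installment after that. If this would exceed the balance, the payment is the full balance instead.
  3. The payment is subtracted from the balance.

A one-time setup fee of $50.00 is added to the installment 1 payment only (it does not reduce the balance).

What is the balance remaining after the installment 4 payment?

$130.16

Installment 1: opening $579.56; interest $13.90 → $593.46; payment $80.62 (+ $50.00 fee); balance $512.84
Installment 2: opening $512.84; interest $13.90 → $526.74; payment $111.04; balance $415.70
Installment 3: opening $415.70; interest $13.90 → $429.60; payment $141.46; balance $288.14
Installment 4: opening $288.14; interest $13.90 → $302.04; payment $171.88; balance $130.16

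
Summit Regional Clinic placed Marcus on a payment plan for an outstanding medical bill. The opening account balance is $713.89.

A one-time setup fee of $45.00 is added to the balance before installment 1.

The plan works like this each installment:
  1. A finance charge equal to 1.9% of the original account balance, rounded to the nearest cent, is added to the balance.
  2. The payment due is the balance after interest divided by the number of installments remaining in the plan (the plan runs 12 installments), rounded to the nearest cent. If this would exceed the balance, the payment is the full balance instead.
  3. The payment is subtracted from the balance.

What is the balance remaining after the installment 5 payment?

$491.13

Installment 1: $758.89 +$13.56 interest = $772.45; pay $64.37 → $708.08
Installment 2: $708.08 +$13.56 interest = $721.64; pay $65.60 → $656.04
Installment 3: $656.04 +$13.56 interest = $669.60; pay $66.96 → $602.64
Installment 4: $602.64 +$13.56 interest = $616.20; pay $68.47 → $547.73
Installment 5: $547.73 +$13.56 interest = $561.29; pay $70.16 → $491.13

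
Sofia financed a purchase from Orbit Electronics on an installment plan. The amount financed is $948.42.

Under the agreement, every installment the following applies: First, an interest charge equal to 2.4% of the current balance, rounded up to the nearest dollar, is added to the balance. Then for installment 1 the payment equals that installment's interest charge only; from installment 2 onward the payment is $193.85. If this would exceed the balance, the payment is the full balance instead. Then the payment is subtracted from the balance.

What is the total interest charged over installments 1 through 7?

$99.00

# | Opening | Interest | Payment | End bal
1 | $948.42 | $23.00 | $23.00 | $948.42
2 | $948.42 | $23.00 | $193.85 | $777.57
3 | $777.57 | $19.00 | $193.85 | $602.72
4 | $602.72 | $15.00 | $193.85 | $423.87
5 | $423.87 | $11.00 | $193.85 | $241.02
6 | $241.02 | $6.00 | $193.85 | $53.17
7 | $53.17 | $2.00 | $55.17 | $0.00
Total interest: $23.00 + $23.00 + $19.00 + $15.00 + $11.00 + $6.00 + $2.00 = $99.00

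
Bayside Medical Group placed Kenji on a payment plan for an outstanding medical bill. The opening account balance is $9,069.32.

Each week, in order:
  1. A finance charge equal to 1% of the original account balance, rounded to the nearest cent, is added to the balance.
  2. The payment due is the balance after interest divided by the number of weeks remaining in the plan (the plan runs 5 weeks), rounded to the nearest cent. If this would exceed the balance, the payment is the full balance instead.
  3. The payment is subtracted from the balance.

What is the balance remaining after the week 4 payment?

Week 1: opening $9,069.32; interest $90.69 → $9,160.01; payment $1,832.00; balance $7,328.01
Week 2: opening $7,328.01; interest $90.69 → $7,418.70; payment $1,854.68; balance $5,564.02
Week 3: opening $5,564.02; interest $90.69 → $5,654.71; payment $1,884.90; balance $3,769.81
Week 4: opening $3,769.81; interest $90.69 → $3,860.50; payment $1,930.25; balance $1,930.25

$1,930.25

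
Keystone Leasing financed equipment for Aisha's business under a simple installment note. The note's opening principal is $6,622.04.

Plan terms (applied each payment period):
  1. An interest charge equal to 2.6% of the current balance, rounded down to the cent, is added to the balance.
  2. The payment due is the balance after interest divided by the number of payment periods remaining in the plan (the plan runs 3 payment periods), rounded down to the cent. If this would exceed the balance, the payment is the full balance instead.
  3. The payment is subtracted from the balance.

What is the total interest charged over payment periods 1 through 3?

$350.34

# | Opening | Interest | Payment | End bal
1 | $6,622.04 | $172.17 | $2,264.73 | $4,529.48
2 | $4,529.48 | $117.76 | $2,323.62 | $2,323.62
3 | $2,323.62 | $60.41 | $2,384.03 | $0.00
Total interest: $172.17 + $117.76 + $60.41 = $350.34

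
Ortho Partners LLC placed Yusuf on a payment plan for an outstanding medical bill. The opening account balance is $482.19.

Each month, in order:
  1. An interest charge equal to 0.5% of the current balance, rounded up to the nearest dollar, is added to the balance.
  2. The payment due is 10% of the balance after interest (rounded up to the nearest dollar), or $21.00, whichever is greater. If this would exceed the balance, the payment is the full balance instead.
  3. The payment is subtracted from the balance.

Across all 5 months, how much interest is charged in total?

$12.00

Month 1: opening $482.19; interest $3.00 → $485.19; payment $49.00; balance $436.19
Month 2: opening $436.19; interest $3.00 → $439.19; payment $44.00; balance $395.19
Month 3: opening $395.19; interest $2.00 → $397.19; payment $40.00; balance $357.19
Month 4: opening $357.19; interest $2.00 → $359.19; payment $36.00; balance $323.19
Month 5: opening $323.19; interest $2.00 → $325.19; payment $33.00; balance $292.19
Total interest: $3.00 + $3.00 + $2.00 + $2.00 + $2.00 = $12.00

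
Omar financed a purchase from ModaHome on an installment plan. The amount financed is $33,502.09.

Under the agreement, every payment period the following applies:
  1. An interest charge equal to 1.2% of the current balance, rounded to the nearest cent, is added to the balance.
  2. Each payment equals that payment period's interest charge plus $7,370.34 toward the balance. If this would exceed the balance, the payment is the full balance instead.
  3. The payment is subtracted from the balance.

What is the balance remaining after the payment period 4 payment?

# | Opening | Interest | Payment | End bal
1 | $33,502.09 | $402.03 | $7,772.37 | $26,131.75
2 | $26,131.75 | $313.58 | $7,683.92 | $18,761.41
3 | $18,761.41 | $225.14 | $7,595.48 | $11,391.07
4 | $11,391.07 | $136.69 | $7,507.03 | $4,020.73

$4,020.73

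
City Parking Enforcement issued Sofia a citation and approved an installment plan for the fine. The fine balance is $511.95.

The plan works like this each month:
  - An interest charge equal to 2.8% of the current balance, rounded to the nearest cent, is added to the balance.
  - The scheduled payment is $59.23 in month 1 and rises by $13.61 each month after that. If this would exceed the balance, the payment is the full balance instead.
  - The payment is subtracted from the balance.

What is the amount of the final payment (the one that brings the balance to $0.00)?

Month 1: opening $511.95; interest $14.33 → $526.28; payment $59.23; balance $467.05
Month 2: opening $467.05; interest $13.08 → $480.13; payment $72.84; balance $407.29
Month 3: opening $407.29; interest $11.40 → $418.69; payment $86.45; balance $332.24
Month 4: opening $332.24; interest $9.30 → $341.54; payment $100.06; balance $241.48
Month 5: opening $241.48; interest $6.76 → $248.24; payment $113.67; balance $134.57
Month 6: opening $134.57; interest $3.77 → $138.34; payment $127.28; balance $11.06
Month 7: opening $11.06; interest $0.31 → $11.37; payment $11.37; balance $0.00

$11.37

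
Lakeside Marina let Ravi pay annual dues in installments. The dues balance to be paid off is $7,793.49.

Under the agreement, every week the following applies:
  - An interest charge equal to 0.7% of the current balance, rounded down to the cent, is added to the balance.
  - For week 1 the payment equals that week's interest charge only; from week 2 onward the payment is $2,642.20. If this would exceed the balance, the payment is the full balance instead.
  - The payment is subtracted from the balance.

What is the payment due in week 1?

Week 1: opening $7,793.49; interest $54.55 → $7,848.04; payment $54.55; balance $7,793.49

$54.55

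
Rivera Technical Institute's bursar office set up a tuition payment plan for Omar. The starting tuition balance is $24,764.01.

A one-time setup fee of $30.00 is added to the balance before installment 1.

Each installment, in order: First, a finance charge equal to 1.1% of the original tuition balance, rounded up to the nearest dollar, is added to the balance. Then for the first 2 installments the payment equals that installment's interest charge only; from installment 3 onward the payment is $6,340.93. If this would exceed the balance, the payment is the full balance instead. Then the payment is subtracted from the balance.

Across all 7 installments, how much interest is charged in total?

$1,911.00

Installment 1: opening $24,794.01; interest $273.00 → $25,067.01; payment $273.00; balance $24,794.01
Installment 2: opening $24,794.01; interest $273.00 → $25,067.01; payment $273.00; balance $24,794.01
Installment 3: opening $24,794.01; interest $273.00 → $25,067.01; payment $6,340.93; balance $18,726.08
Installment 4: opening $18,726.08; interest $273.00 → $18,999.08; payment $6,340.93; balance $12,658.15
Installment 5: opening $12,658.15; interest $273.00 → $12,931.15; payment $6,340.93; balance $6,590.22
Installment 6: opening $6,590.22; interest $273.00 → $6,863.22; payment $6,340.93; balance $522.29
Installment 7: opening $522.29; interest $273.00 → $795.29; payment $795.29; balance $0.00
Total interest: $273.00 + $273.00 + $273.00 + $273.00 + $273.00 + $273.00 + $273.00 = $1,911.00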